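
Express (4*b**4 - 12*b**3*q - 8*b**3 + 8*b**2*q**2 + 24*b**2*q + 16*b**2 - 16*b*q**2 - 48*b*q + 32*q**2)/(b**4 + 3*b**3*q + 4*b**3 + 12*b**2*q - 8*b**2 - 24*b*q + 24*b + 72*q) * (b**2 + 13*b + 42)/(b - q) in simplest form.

Factor: 4*b**4 - 12*b**3*q - 8*b**3 + 8*b**2*q**2 + 24*b**2*q + 16*b**2 - 16*b*q**2 - 48*b*q + 32*q**2 = 4*(b**2 - 2*b + 4)*(b - q)*(b - 2*q);  b**4 + 3*b**3*q + 4*b**3 + 12*b**2*q - 8*b**2 - 24*b*q + 24*b + 72*q = (b + 6)*(b**2 - 2*b + 4)*(b + 3*q);  b**2 + 13*b + 42 = (b + 7)*(b + 6)
Cancel the common factors (b**2 - 2*b + 4), (b + 6), (b - q).

(4*b**2 - 8*b*q + 28*b - 56*q)/(b + 3*q)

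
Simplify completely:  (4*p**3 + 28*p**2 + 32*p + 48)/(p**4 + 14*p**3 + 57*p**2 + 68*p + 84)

4/(p + 7)

Factor: 4*p**3 + 28*p**2 + 32*p + 48 = 4*(p**2 + p + 2)*(p + 6);  p**4 + 14*p**3 + 57*p**2 + 68*p + 84 = (p + 6)*(p + 7)*(p**2 + p + 2)
Cancel the common factors (p**2 + p + 2), (p + 6).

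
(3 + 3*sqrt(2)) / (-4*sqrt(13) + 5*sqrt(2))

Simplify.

(-12*sqrt(26) - 12*sqrt(13) - 30 - 15*sqrt(2))/158

Multiply numerator and denominator by 5*sqrt(2) + 4*sqrt(13).
Denominator becomes -158; numerator becomes 15*sqrt(2) + 30 + 12*sqrt(13) + 12*sqrt(26).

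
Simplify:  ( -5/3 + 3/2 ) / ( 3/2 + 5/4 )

-2/33

Numerator: -5/3 + 3/2 = -1/6
Denominator: 3/2 + 5/4 = 11/4
Divide: (-1/6) · (4/11) = -2/33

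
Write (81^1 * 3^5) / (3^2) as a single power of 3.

3^7

81^1 = 3^4; 3^5 = 3^5; 3^2 = 3^2
Combine exponents: 3^7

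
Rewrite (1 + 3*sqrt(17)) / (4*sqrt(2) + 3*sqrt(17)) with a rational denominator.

(-12*sqrt(34) - 4*sqrt(2) + 3*sqrt(17) + 153)/121

Multiply numerator and denominator by -4*sqrt(2) + 3*sqrt(17).
Denominator becomes 121; numerator becomes -12*sqrt(34) - 4*sqrt(2) + 3*sqrt(17) + 153.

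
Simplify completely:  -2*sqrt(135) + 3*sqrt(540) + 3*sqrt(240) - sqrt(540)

18*sqrt(15)

2*sqrt(135) = 6*sqrt(15); 3*sqrt(540) = 18*sqrt(15); 3*sqrt(240) = 12*sqrt(15); sqrt(540) = 6*sqrt(15)
Combine: (-6 + 18 + 12 - 6)·sqrt(15) = 18*sqrt(15)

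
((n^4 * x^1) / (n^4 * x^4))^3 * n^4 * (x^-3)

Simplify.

Inside the bracket: (x^-3)
Raise to the power 3: (x^-9)
Multiply by n^4 * (x^-3): add exponents.

n^4/x^12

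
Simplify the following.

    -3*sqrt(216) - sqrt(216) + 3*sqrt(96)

3*sqrt(216) = 18*sqrt(6); sqrt(216) = 6*sqrt(6); 3*sqrt(96) = 12*sqrt(6)
Combine: (-18 - 6 + 12)·sqrt(6) = -12*sqrt(6)

-12*sqrt(6)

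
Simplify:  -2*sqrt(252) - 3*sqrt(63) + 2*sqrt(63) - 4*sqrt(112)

-31*sqrt(7)

2*sqrt(252) = 12*sqrt(7); 3*sqrt(63) = 9*sqrt(7); 2*sqrt(63) = 6*sqrt(7); 4*sqrt(112) = 16*sqrt(7)
Combine: (-12 - 9 + 6 - 16)·sqrt(7) = -31*sqrt(7)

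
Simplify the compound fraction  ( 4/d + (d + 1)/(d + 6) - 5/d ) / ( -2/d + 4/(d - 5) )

Numerator: 4/d + (d + 1)/(d + 6) - 5/d = (d² - 6)/(d² + 6*d)
Denominator: -2/d + 4/(d - 5) = (2*d + 10)/(d² - 5*d)
Divide: ((d² - 6)/(d² + 6*d)) · ((d² - 5*d)/(2*d + 10)) = (d³ - 5*d² - 6*d + 30)/(2*d² + 22*d + 60)

(d³ - 5*d² - 6*d + 30)/(2*d² + 22*d + 60)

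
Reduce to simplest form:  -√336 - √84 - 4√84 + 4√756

10*√21

√336 = 4*√21; √84 = 2*√21; 4√84 = 8*√21; 4√756 = 24*√21
Combine: (-4 - 2 - 8 + 24)·√21 = 10*√21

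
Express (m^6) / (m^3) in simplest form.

Quotient: m^3

m^3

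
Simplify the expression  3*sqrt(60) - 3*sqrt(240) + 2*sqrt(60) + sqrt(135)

3*sqrt(60) = 6*sqrt(15); 3*sqrt(240) = 12*sqrt(15); 2*sqrt(60) = 4*sqrt(15); sqrt(135) = 3*sqrt(15)
Combine: (6 - 12 + 4 + 3)·sqrt(15) = sqrt(15)

sqrt(15)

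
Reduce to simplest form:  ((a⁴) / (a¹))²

Inside the bracket: a³
Raise to the power 2: a⁶

a⁶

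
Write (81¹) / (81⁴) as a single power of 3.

3^(-12)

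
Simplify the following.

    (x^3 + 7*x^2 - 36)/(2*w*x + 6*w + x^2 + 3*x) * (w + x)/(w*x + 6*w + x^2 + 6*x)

Factor: x^3 + 7*x^2 - 36 = (x + 3)*(x + 6)*(x - 2);  2*w*x + 6*w + x^2 + 3*x = (x + 3)*(2*w + x);  w*x + 6*w + x^2 + 6*x = (x + 6)*(w + x)
Cancel the common factors (w + x), (x + 3), (x + 6).

(x - 2)/(2*w + x)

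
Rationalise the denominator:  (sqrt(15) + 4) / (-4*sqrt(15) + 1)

(-17*sqrt(15) - 64)/239

Multiply numerator and denominator by 1 + 4*sqrt(15).
Denominator becomes -239; numerator becomes 64 + 17*sqrt(15).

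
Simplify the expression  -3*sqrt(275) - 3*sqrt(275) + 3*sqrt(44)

3*sqrt(275) = 15*sqrt(11); 3*sqrt(275) = 15*sqrt(11); 3*sqrt(44) = 6*sqrt(11)
Combine: (-15 - 15 + 6)·sqrt(11) = -24*sqrt(11)

-24*sqrt(11)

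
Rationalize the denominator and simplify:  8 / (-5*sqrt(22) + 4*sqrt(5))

Multiply numerator and denominator by 4*sqrt(5) + 5*sqrt(22).
Denominator becomes -470; numerator becomes 32*sqrt(5) + 40*sqrt(22).

(-20*sqrt(22) - 16*sqrt(5))/235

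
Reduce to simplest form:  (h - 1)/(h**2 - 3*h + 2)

1/(h - 2)

Factor: h**2 - 3*h + 2 = (h - 1)*(h - 2)
Cancel the common factor (h - 1).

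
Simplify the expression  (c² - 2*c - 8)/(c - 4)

Factor: c² - 2*c - 8 = (c - 4)·(c + 2)
Cancel the common factor (c - 4).

c + 2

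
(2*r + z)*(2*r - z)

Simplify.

4*r^2 - z^2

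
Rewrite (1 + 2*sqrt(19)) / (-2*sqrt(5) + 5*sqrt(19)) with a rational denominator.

Multiply numerator and denominator by 2*sqrt(5) + 5*sqrt(19).
Denominator becomes 455; numerator becomes 2*sqrt(5) + 5*sqrt(19) + 4*sqrt(95) + 190.

(2*sqrt(5) + 5*sqrt(19) + 4*sqrt(95) + 190)/455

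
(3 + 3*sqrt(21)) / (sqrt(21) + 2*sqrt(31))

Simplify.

Multiply numerator and denominator by -2*sqrt(31) + sqrt(21).
Denominator becomes -103; numerator becomes -6*sqrt(651) - 6*sqrt(31) + 3*sqrt(21) + 63.

(-63 - 3*sqrt(21) + 6*sqrt(31) + 6*sqrt(651))/103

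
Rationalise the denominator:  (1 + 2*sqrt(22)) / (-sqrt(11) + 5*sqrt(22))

Multiply numerator and denominator by sqrt(11) + 5*sqrt(22).
Denominator becomes 539; numerator becomes sqrt(11) + 5*sqrt(22) + 22*sqrt(2) + 220.

(sqrt(11) + 5*sqrt(22) + 22*sqrt(2) + 220)/539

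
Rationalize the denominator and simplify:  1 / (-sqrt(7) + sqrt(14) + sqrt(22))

(-29*sqrt(7) - sqrt(22) + 15*sqrt(14) + 28*sqrt(11))/391

Group as (sqrt(14) + sqrt(22)) - sqrt(7); multiply by (sqrt(14) + sqrt(22)) + sqrt(7), then rationalise the remaining surd.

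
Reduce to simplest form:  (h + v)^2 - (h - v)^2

4*h*v

Only the odd-power cross terms survive.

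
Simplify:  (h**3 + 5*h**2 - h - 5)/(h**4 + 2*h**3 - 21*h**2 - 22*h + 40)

(h + 1)/(h**2 - 2*h - 8)

Factor: h**3 + 5*h**2 - h - 5 = (h + 1)*(h - 1)*(h + 5);  h**4 + 2*h**3 - 21*h**2 - 22*h + 40 = (h + 2)*(h - 4)*(h - 1)*(h + 5)
Cancel the common factors (h - 1), (h + 5).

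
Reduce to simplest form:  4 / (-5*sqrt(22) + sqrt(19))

Multiply numerator and denominator by sqrt(19) + 5*sqrt(22).
Denominator becomes -531; numerator becomes 4*sqrt(19) + 20*sqrt(22).

(-20*sqrt(22) - 4*sqrt(19))/531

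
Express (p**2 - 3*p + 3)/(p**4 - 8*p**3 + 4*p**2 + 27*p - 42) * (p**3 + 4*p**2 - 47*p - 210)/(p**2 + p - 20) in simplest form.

Factor: p**4 - 8*p**3 + 4*p**2 + 27*p - 42 = (p**2 - 3*p + 3)*(p + 2)*(p - 7);  p**3 + 4*p**2 - 47*p - 210 = (p + 6)*(p - 7)*(p + 5);  p**2 + p - 20 = (p - 4)*(p + 5)
Cancel the common factors (p**2 - 3*p + 3), (p - 7), (p + 5).

(p + 6)/(p**2 - 2*p - 8)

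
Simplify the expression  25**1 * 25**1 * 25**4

5**12

25**1 = 5**2; 25**1 = 5**2; 25**4 = 5**8
Combine exponents: 5**12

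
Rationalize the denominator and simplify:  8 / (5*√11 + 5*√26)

(-8*√11 + 8*√26)/75

Multiply numerator and denominator by -5*√11 + 5*√26.
Denominator becomes 375; numerator becomes -40*√11 + 40*√26.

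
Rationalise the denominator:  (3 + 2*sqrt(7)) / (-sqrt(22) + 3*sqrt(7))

Multiply numerator and denominator by sqrt(22) + 3*sqrt(7).
Denominator becomes 41; numerator becomes 3*sqrt(22) + 9*sqrt(7) + 2*sqrt(154) + 42.

(3*sqrt(22) + 9*sqrt(7) + 2*sqrt(154) + 42)/41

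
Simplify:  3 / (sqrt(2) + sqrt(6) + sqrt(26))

(-11*sqrt(6) - 15*sqrt(2) + 2*sqrt(78) + 9*sqrt(26))/46

Group as (sqrt(2) + sqrt(6)) + sqrt(26); multiply by (sqrt(2) + sqrt(6)) - sqrt(26), then rationalise the remaining surd.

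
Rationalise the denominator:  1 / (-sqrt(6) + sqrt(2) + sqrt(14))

Group as (sqrt(2) + sqrt(14)) - sqrt(6); multiply by (sqrt(2) + sqrt(14)) + sqrt(6), then rationalise the remaining surd.

(-5*sqrt(6) - 3*sqrt(14) + 9*sqrt(2) + 2*sqrt(42))/6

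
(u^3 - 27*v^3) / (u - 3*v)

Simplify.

u^2 + 3*u*v + 9*v^2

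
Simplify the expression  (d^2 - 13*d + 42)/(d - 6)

Factor: d^2 - 13*d + 42 = (d - 6)*(d - 7)
Cancel the common factor (d - 6).

d - 7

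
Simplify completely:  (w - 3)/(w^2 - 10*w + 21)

Factor: w^2 - 10*w + 21 = (w - 3)*(w - 7)
Cancel the common factor (w - 3).

1/(w - 7)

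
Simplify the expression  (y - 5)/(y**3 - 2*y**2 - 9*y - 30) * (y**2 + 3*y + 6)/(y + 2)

Factor: y**3 - 2*y**2 - 9*y - 30 = (y**2 + 3*y + 6)*(y - 5)
Cancel the common factors (y**2 + 3*y + 6), (y - 5).

1/(y + 2)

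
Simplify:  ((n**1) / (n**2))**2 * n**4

n**2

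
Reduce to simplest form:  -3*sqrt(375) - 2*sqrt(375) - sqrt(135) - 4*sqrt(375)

3*sqrt(375) = 15*sqrt(15); 2*sqrt(375) = 10*sqrt(15); sqrt(135) = 3*sqrt(15); 4*sqrt(375) = 20*sqrt(15)
Combine: (-15 - 10 - 3 - 20)·sqrt(15) = -48*sqrt(15)

-48*sqrt(15)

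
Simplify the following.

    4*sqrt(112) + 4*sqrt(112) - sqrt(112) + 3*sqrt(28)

34*sqrt(7)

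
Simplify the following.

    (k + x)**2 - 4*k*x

After expansion: k**2 - 2*k*x + x**2 — a perfect-square trinomial.

(k - x)**2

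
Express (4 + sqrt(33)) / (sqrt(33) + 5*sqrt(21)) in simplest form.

(-33 - 4*sqrt(33) + 20*sqrt(21) + 15*sqrt(77))/492

Multiply numerator and denominator by -5*sqrt(21) + sqrt(33).
Denominator becomes -492; numerator becomes -15*sqrt(77) - 20*sqrt(21) + 4*sqrt(33) + 33.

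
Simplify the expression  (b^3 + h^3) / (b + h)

b^2 - b*h + h^2

h^3 + b^3 = (b + h)(b^2 - b*h + h^2).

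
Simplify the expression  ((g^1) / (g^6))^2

g^(-10)

Inside the bracket: (g^-5)
Raise to the power 2: (g^-10)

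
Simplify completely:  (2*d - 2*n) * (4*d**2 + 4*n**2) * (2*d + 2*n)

16*d**4 - 16*n**4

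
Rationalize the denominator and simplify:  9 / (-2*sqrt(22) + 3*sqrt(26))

(18*sqrt(22) + 27*sqrt(26))/146

Multiply numerator and denominator by 2*sqrt(22) + 3*sqrt(26).
Denominator becomes 146; numerator becomes 18*sqrt(22) + 27*sqrt(26).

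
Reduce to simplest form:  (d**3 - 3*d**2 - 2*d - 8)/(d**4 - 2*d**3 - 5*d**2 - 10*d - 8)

1/(d + 1)

Factor: d**3 - 3*d**2 - 2*d - 8 = (d**2 + d + 2)*(d - 4);  d**4 - 2*d**3 - 5*d**2 - 10*d - 8 = (d - 4)*(d**2 + d + 2)*(d + 1)
Cancel the common factors (d**2 + d + 2), (d - 4).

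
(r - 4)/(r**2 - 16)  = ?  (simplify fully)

Factor: r**2 - 16 = (r + 4)*(r - 4)
Cancel the common factor (r - 4).

1/(r + 4)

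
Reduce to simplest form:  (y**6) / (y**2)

Quotient: y**4

y**4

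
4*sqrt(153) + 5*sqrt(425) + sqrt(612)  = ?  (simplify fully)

43*sqrt(17)

4*sqrt(153) = 12*sqrt(17); 5*sqrt(425) = 25*sqrt(17); sqrt(612) = 6*sqrt(17)
Combine: (12 + 25 + 6)·sqrt(17) = 43*sqrt(17)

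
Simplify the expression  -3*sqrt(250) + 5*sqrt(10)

3*sqrt(250) = 15*sqrt(10); 5*sqrt(10) = 5*sqrt(10)
Combine: (-15 + 5)·sqrt(10) = -10*sqrt(10)

-10*sqrt(10)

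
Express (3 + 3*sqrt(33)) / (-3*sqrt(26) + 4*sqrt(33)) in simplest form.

(3*sqrt(26) + 4*sqrt(33) + 3*sqrt(858) + 132)/98

Multiply numerator and denominator by 3*sqrt(26) + 4*sqrt(33).
Denominator becomes 294; numerator becomes 9*sqrt(26) + 12*sqrt(33) + 9*sqrt(858) + 396.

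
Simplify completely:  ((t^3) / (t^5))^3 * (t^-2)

t^(-8)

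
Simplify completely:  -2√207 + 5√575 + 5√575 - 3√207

2√207 = 6*√23; 5√575 = 25*√23; 5√575 = 25*√23; 3√207 = 9*√23
Combine: (-6 + 25 + 25 - 9)·√23 = 35*√23

35*√23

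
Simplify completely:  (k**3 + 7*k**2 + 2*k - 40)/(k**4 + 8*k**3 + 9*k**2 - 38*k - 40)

1/(k + 1)

Factor: k**3 + 7*k**2 + 2*k - 40 = (k + 4)*(k + 5)*(k - 2);  k**4 + 8*k**3 + 9*k**2 - 38*k - 40 = (k + 4)*(k + 5)*(k - 2)*(k + 1)
Cancel the common factors (k + 4), (k + 5), (k - 2).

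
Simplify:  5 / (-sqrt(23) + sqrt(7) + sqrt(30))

(-35*sqrt(23) + 115*sqrt(7) + 5*sqrt(4830))/322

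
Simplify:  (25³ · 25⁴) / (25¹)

5^12

25³ = 5^6; 25⁴ = 5^8; 25¹ = 5^2
Combine exponents: 5^12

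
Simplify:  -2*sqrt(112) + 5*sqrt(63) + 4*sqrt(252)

31*sqrt(7)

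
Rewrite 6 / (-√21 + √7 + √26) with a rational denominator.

Group as (√7 + √26) - √21; multiply by (√7 + √26) + √21, then rationalise the remaining surd.

(-18*√21 + 3*√26 + 60*√7 + 21*√78)/146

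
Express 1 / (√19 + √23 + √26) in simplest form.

(-√11362 + 8*√26 + 11*√23 + 15*√19)/746

Group as (√23 + √26) + √19; multiply by (√23 + √26) - √19, then rationalise the remaining surd.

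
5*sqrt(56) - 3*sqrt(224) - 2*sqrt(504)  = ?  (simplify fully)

-14*sqrt(14)

5*sqrt(56) = 10*sqrt(14); 3*sqrt(224) = 12*sqrt(14); 2*sqrt(504) = 12*sqrt(14)
Combine: (10 - 12 - 12)·sqrt(14) = -14*sqrt(14)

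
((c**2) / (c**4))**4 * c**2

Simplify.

c**(-6)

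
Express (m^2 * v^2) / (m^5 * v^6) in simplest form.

1/(m^3*v^4)

Quotient: (m^-3) * (v^-4)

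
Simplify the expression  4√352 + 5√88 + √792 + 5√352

52*√22

4√352 = 16*√22; 5√88 = 10*√22; √792 = 6*√22; 5√352 = 20*√22
Combine: (16 + 10 + 6 + 20)·√22 = 52*√22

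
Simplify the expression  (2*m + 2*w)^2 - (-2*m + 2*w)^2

Only the odd-power cross terms survive.

16*m*w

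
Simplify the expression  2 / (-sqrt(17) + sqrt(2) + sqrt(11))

(2*sqrt(17) + 4*sqrt(11) + 13*sqrt(2) + sqrt(374))/18

Group as (sqrt(2) + sqrt(11)) - sqrt(17); multiply by (sqrt(2) + sqrt(11)) + sqrt(17), then rationalise the remaining surd.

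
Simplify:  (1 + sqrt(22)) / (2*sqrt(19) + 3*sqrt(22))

(-2*sqrt(418) - 2*sqrt(19) + 3*sqrt(22) + 66)/122

Multiply numerator and denominator by -2*sqrt(19) + 3*sqrt(22).
Denominator becomes 122; numerator becomes -2*sqrt(418) - 2*sqrt(19) + 3*sqrt(22) + 66.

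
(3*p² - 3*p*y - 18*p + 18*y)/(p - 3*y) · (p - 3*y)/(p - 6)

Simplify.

3*p - 3*y

Factor: 3*p² - 3*p*y - 18*p + 18*y = 3·(p - y)·(p - 6)
Cancel the common factors (p - 3*y), (p - 6).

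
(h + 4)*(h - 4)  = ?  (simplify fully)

h**2 - 16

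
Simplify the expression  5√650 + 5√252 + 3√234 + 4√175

5√650 = 25*√26; 5√252 = 30*√7; 3√234 = 9*√26; 4√175 = 20*√7

50*√7 + 34*√26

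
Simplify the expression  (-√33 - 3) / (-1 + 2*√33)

(-69 - 7*√33)/131

Multiply numerator and denominator by -2*√33 - 1.
Denominator becomes -131; numerator becomes 7*√33 + 69.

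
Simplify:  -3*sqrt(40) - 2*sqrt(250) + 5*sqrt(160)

3*sqrt(40) = 6*sqrt(10); 2*sqrt(250) = 10*sqrt(10); 5*sqrt(160) = 20*sqrt(10)
Combine: (-6 - 10 + 20)·sqrt(10) = 4*sqrt(10)

4*sqrt(10)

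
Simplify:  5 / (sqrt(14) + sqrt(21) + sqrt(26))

(-28*sqrt(39) + 9*sqrt(26) + 19*sqrt(21) + 33*sqrt(14))/219

Group as (sqrt(21) + sqrt(26)) + sqrt(14); multiply by (sqrt(21) + sqrt(26)) - sqrt(14), then rationalise the remaining surd.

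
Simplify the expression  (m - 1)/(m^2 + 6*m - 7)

Factor: m^2 + 6*m - 7 = (m + 7)*(m - 1)
Cancel the common factor (m - 1).

1/(m + 7)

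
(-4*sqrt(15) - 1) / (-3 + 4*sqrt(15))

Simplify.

(-243 - 16*sqrt(15))/231

Multiply numerator and denominator by -4*sqrt(15) - 3.
Denominator becomes -231; numerator becomes 16*sqrt(15) + 243.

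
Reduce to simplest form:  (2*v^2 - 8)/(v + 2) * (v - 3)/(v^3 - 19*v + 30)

Factor: 2*v^2 - 8 = 2*(v - 2)*(v + 2);  v^3 - 19*v + 30 = (v + 5)*(v - 2)*(v - 3)
Cancel the common factors (v - 2), (v - 3), (v + 2).

2/(v + 5)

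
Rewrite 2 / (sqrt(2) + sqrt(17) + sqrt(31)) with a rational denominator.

(-8*sqrt(17) - 23*sqrt(2) + sqrt(1054) + 6*sqrt(31))/2

Group as (sqrt(2) + sqrt(31)) + sqrt(17); multiply by (sqrt(2) + sqrt(31)) - sqrt(17), then rationalise the remaining surd.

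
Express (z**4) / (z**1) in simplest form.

z**3

Quotient: z**3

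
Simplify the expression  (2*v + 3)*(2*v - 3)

4*v**2 - 9

Product of conjugates: (P+Q)(P-Q) = P**2 - Q**2.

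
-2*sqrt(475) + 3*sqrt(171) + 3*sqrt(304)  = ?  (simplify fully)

2*sqrt(475) = 10*sqrt(19); 3*sqrt(171) = 9*sqrt(19); 3*sqrt(304) = 12*sqrt(19)
Combine: (-10 + 9 + 12)·sqrt(19) = 11*sqrt(19)

11*sqrt(19)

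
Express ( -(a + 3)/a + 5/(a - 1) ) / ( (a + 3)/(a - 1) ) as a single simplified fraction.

(-a**2 + 3*a + 3)/(a**2 + 3*a)

Numerator: -(a + 3)/a + 5/(a - 1) = (-a**2 + 3*a + 3)/(a**2 - a)
Denominator: (a + 3)/(a - 1) = (a + 3)/(a - 1)
Divide: ((-a**2 + 3*a + 3)/(a**2 - a)) · ((a - 1)/(a + 3)) = (-a**2 + 3*a + 3)/(a**2 + 3*a)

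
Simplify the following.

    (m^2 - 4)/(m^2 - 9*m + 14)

(m + 2)/(m - 7)

Factor: m^2 - 4 = (m - 2)*(m + 2);  m^2 - 9*m + 14 = (m - 2)*(m - 7)
Cancel the common factor (m - 2).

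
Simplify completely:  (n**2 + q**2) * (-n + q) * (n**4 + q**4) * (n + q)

-n**8 + q**8

Pair the conjugate factors: (q+n)(q-n) = -n**2 + q**2, then repeat with the next factor.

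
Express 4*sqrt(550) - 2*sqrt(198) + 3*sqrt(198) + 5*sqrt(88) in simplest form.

33*sqrt(22)

4*sqrt(550) = 20*sqrt(22); 2*sqrt(198) = 6*sqrt(22); 3*sqrt(198) = 9*sqrt(22); 5*sqrt(88) = 10*sqrt(22)
Combine: (20 - 6 + 9 + 10)·sqrt(22) = 33*sqrt(22)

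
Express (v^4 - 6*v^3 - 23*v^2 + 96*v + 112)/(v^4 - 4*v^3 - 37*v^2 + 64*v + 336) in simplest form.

(v + 1)/(v + 3)

Factor: v^4 - 6*v^3 - 23*v^2 + 96*v + 112 = (v - 4)*(v + 1)*(v - 7)*(v + 4);  v^4 - 4*v^3 - 37*v^2 + 64*v + 336 = (v - 4)*(v - 7)*(v + 4)*(v + 3)
Cancel the common factors (v - 7), (v - 4), (v + 4).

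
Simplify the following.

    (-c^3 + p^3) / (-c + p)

c^2 + c*p + p^2

Apply the difference-of-cubes factorisation and cancel (-c + p).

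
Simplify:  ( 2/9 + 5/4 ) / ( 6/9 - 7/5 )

Numerator: 2/9 + 5/4 = 53/36
Denominator: 6/9 - 7/5 = -11/15
Divide: (53/36) · (-15/11) = -265/132

-265/132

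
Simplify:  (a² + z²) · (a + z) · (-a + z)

-a⁴ + z⁴

(z+a)(z-a) = -a² + z²; continue pairing.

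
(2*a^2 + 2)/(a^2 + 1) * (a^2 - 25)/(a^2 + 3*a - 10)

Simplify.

(2*a - 10)/(a - 2)

Factor: 2*a^2 + 2 = 2*(a^2 + 1);  a^2 - 25 = (a + 5)*(a - 5);  a^2 + 3*a - 10 = (a - 2)*(a + 5)
Cancel the common factors (a^2 + 1), (a + 5).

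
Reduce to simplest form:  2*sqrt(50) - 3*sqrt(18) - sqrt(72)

-5*sqrt(2)

2*sqrt(50) = 10*sqrt(2); 3*sqrt(18) = 9*sqrt(2); sqrt(72) = 6*sqrt(2)
Combine: (10 - 9 - 6)·sqrt(2) = -5*sqrt(2)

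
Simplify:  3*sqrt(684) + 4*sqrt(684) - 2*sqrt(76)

38*sqrt(19)

3*sqrt(684) = 18*sqrt(19); 4*sqrt(684) = 24*sqrt(19); 2*sqrt(76) = 4*sqrt(19)
Combine: (18 + 24 - 4)·sqrt(19) = 38*sqrt(19)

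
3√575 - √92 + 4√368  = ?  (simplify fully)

29*√23

3√575 = 15*√23; √92 = 2*√23; 4√368 = 16*√23
Combine: (15 - 2 + 16)·√23 = 29*√23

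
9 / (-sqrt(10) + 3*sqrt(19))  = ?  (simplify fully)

(9*sqrt(10) + 27*sqrt(19))/161

Multiply numerator and denominator by sqrt(10) + 3*sqrt(19).
Denominator becomes 161; numerator becomes 9*sqrt(10) + 27*sqrt(19).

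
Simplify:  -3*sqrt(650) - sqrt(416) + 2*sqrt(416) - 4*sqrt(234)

-23*sqrt(26)

3*sqrt(650) = 15*sqrt(26); sqrt(416) = 4*sqrt(26); 2*sqrt(416) = 8*sqrt(26); 4*sqrt(234) = 12*sqrt(26)
Combine: (-15 - 4 + 8 - 12)·sqrt(26) = -23*sqrt(26)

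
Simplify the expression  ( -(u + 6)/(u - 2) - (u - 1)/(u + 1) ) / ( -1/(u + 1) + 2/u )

(-2*u**3 - 4*u**2 - 8*u)/(u**2 - 4)

Numerator: -(u + 6)/(u - 2) - (u - 1)/(u + 1) = (-2*u**2 - 4*u - 8)/(u**2 - u - 2)
Denominator: -1/(u + 1) + 2/u = (u + 2)/(u**2 + u)
Divide: ((-2*u**2 - 4*u - 8)/(u**2 - u - 2)) · ((u**2 + u)/(u + 2)) = (-2*u**3 - 4*u**2 - 8*u)/(u**2 - 4)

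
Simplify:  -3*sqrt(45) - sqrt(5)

-10*sqrt(5)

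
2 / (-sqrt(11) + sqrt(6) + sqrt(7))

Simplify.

Group as (sqrt(6) + sqrt(7)) - sqrt(11); multiply by (sqrt(6) + sqrt(7)) + sqrt(11), then rationalise the remaining surd.

(-sqrt(11) + 5*sqrt(7) + 6*sqrt(6) + sqrt(462))/41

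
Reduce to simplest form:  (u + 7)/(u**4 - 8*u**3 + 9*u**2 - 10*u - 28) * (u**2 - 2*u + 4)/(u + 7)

1/(u**2 - 6*u - 7)

Factor: u**4 - 8*u**3 + 9*u**2 - 10*u - 28 = (u**2 - 2*u + 4)*(u + 1)*(u - 7)
Cancel the common factors (u**2 - 2*u + 4), (u + 7).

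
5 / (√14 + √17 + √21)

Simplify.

(-35*√102 + 25*√21 + 45*√17 + 60*√14)/426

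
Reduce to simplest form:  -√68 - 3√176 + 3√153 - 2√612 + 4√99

√68 = 2*√17; 3√176 = 12*√11; 3√153 = 9*√17; 2√612 = 12*√17; 4√99 = 12*√11

-5*√17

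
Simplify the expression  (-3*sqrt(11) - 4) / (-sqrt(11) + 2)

Multiply numerator and denominator by 2 + sqrt(11).
Denominator becomes -7; numerator becomes -41 - 10*sqrt(11).

(10*sqrt(11) + 41)/7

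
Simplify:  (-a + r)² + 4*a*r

Expand the square and combine the 4*a*r term.

(a + r)²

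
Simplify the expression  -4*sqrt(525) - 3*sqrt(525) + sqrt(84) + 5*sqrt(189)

-18*sqrt(21)

4*sqrt(525) = 20*sqrt(21); 3*sqrt(525) = 15*sqrt(21); sqrt(84) = 2*sqrt(21); 5*sqrt(189) = 15*sqrt(21)
Combine: (-20 - 15 + 2 + 15)·sqrt(21) = -18*sqrt(21)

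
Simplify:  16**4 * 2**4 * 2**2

2**22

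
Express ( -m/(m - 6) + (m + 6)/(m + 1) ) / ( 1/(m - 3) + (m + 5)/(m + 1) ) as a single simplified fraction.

(-m^2 - 33*m + 108)/(m^3 - 3*m^2 - 32*m + 84)

Numerator: -m/(m - 6) + (m + 6)/(m + 1) = (-m - 36)/(m^2 - 5*m - 6)
Denominator: 1/(m - 3) + (m + 5)/(m + 1) = (m^2 + 3*m - 14)/(m^2 - 2*m - 3)
Divide: ((-m - 36)/(m^2 - 5*m - 6)) · ((m^2 - 2*m - 3)/(m^2 + 3*m - 14)) = (-m^2 - 33*m + 108)/(m^3 - 3*m^2 - 32*m + 84)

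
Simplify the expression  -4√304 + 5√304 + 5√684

4√304 = 16*√19; 5√304 = 20*√19; 5√684 = 30*√19
Combine: (-16 + 20 + 30)·√19 = 34*√19

34*√19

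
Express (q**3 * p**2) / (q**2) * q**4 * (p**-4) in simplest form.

Quotient: q**1 * p**2
Multiply by q**4 * (p**-4): add exponents.

q**5/p**2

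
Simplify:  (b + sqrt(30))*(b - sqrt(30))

(b)^2 - (sqrt(30))^2 = b^2 - 30.

b^2 - 30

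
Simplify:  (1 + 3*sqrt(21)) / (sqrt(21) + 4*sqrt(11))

Multiply numerator and denominator by -4*sqrt(11) + sqrt(21).
Denominator becomes -155; numerator becomes -12*sqrt(231) - 4*sqrt(11) + sqrt(21) + 63.

(-63 - sqrt(21) + 4*sqrt(11) + 12*sqrt(231))/155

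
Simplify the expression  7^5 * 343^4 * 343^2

7^23

7^5 = 7^5; 343^4 = 7^12; 343^2 = 7^6
Combine exponents: 7^23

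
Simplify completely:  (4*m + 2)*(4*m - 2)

Product of conjugates: (P+Q)(P-Q) = P^2 - Q^2.

16*m^2 - 4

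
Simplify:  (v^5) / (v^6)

1/v

Quotient: (v^-1)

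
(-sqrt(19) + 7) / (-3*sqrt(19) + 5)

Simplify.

Multiply numerator and denominator by 5 + 3*sqrt(19).
Denominator becomes -146; numerator becomes -22 + 16*sqrt(19).

(-8*sqrt(19) + 11)/73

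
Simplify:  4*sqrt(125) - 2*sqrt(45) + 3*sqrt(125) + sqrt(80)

4*sqrt(125) = 20*sqrt(5); 2*sqrt(45) = 6*sqrt(5); 3*sqrt(125) = 15*sqrt(5); sqrt(80) = 4*sqrt(5)
Combine: (20 - 6 + 15 + 4)·sqrt(5) = 33*sqrt(5)

33*sqrt(5)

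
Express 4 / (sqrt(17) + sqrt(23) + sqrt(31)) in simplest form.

(-8*sqrt(12121) + 36*sqrt(31) + 100*sqrt(23) + 148*sqrt(17))/1483

Group as (sqrt(17) + sqrt(31)) + sqrt(23); multiply by (sqrt(17) + sqrt(31)) - sqrt(23), then rationalise the remaining surd.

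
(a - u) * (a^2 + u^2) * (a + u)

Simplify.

Pair the conjugate factors: (a+u)(a-u) = a^2 - u^2, then repeat with the next factor.

a^4 - u^4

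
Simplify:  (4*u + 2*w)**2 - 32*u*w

4*(2*u - w)**2

Expand the square and combine the 32*u*w term.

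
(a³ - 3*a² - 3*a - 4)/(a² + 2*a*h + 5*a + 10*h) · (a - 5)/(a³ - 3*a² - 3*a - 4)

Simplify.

(a - 5)/(a² + 2*a*h + 5*a + 10*h)

Factor: a³ - 3*a² - 3*a - 4 = (a - 4)·(a² + a + 1);  a² + 2*a*h + 5*a + 10*h = (a + 5)·(a + 2*h);  a³ - 3*a² - 3*a - 4 = (a² + a + 1)·(a - 4)
Cancel the common factors (a² + a + 1), (a - 4).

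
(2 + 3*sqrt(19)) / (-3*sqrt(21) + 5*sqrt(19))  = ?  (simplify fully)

Multiply numerator and denominator by 3*sqrt(21) + 5*sqrt(19).
Denominator becomes 286; numerator becomes 6*sqrt(21) + 10*sqrt(19) + 9*sqrt(399) + 285.

(6*sqrt(21) + 10*sqrt(19) + 9*sqrt(399) + 285)/286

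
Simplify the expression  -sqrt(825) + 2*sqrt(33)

sqrt(825) = 5*sqrt(33); 2*sqrt(33) = 2*sqrt(33)
Combine: (-5 + 2)·sqrt(33) = -3*sqrt(33)

-3*sqrt(33)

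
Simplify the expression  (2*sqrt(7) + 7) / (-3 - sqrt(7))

(-7 + sqrt(7))/2

Multiply numerator and denominator by -3 + sqrt(7).
Denominator becomes 2; numerator becomes -7 + sqrt(7).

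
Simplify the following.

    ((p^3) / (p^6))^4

p^(-12)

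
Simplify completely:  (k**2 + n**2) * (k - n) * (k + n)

k**4 - n**4

Telescope via difference of squares: (k+n)(k-n) = k**2 - n**2, then repeat with the next factor.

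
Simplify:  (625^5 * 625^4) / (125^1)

5^33

625^5 = 5^20; 625^4 = 5^16; 125^1 = 5^3
Combine exponents: 5^33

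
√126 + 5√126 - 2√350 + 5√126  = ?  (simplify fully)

23*√14

√126 = 3*√14; 5√126 = 15*√14; 2√350 = 10*√14; 5√126 = 15*√14
Combine: (3 + 15 - 10 + 15)·√14 = 23*√14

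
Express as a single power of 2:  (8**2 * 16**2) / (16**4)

2**(-2)

8**2 = 2**6; 16**2 = 2**8; 16**4 = 2**16
Combine exponents: 2**(-2)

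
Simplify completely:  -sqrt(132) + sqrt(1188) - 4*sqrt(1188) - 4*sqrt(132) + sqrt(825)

-23*sqrt(33)

sqrt(132) = 2*sqrt(33); sqrt(1188) = 6*sqrt(33); 4*sqrt(1188) = 24*sqrt(33); 4*sqrt(132) = 8*sqrt(33); sqrt(825) = 5*sqrt(33)
Combine: (-2 + 6 - 24 - 8 + 5)·sqrt(33) = -23*sqrt(33)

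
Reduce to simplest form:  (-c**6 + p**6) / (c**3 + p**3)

-c**6 + p**6 factors as (-c + p)*(c + p)*(c**2 - c*p + p**2)*(c**2 + c*p + p**2).

-c**3 + p**3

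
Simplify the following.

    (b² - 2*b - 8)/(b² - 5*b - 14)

Factor: b² - 2*b - 8 = (b - 4)·(b + 2);  b² - 5*b - 14 = (b - 7)·(b + 2)
Cancel the common factor (b + 2).

(b - 4)/(b - 7)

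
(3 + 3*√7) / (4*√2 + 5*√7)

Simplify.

Multiply numerator and denominator by -4*√2 + 5*√7.
Denominator becomes 143; numerator becomes -12*√14 - 12*√2 + 15*√7 + 105.

(-12*√14 - 12*√2 + 15*√7 + 105)/143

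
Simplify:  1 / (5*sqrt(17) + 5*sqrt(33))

Multiply numerator and denominator by -5*sqrt(33) + 5*sqrt(17).
Denominator becomes -400; numerator becomes -5*sqrt(33) + 5*sqrt(17).

(-sqrt(17) + sqrt(33))/80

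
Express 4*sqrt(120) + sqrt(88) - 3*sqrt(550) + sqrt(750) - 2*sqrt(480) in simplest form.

-13*sqrt(22) + 5*sqrt(30)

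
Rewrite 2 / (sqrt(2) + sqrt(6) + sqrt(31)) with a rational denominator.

(-54*sqrt(6) - 70*sqrt(2) + 8*sqrt(93) + 46*sqrt(31))/481

Group as (sqrt(2) + sqrt(31)) + sqrt(6); multiply by (sqrt(2) + sqrt(31)) - sqrt(6), then rationalise the remaining surd.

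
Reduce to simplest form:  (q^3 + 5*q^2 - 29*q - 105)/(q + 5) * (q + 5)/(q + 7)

q^2 - 2*q - 15

Factor: q^3 + 5*q^2 - 29*q - 105 = (q + 7)*(q + 3)*(q - 5)
Cancel the common factors (q + 7), (q + 5).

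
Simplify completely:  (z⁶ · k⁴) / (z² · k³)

Quotient: z⁴ · k¹

k*z⁴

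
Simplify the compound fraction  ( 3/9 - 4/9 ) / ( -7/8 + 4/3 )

-8/33

Numerator: 3/9 - 4/9 = -1/9
Denominator: -7/8 + 4/3 = 11/24
Divide: (-1/9) · (24/11) = -8/33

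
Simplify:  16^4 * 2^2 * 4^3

2^24

16^4 = 2^16; 2^2 = 2^2; 4^3 = 2^6
Combine exponents: 2^24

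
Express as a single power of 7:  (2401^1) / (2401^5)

7^(-16)

2401^1 = 7^4; 2401^5 = 7^20
Combine exponents: 7^(-16)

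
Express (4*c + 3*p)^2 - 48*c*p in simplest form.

Expanding gives 16*c^2 - 24*c*p + 9*p^2, a perfect square.

(4*c - 3*p)^2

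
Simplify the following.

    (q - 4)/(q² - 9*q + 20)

Factor: q² - 9*q + 20 = (q - 5)·(q - 4)
Cancel the common factor (q - 4).

1/(q - 5)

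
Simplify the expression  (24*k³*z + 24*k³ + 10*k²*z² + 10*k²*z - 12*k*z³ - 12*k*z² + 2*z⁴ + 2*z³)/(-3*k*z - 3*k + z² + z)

-8*k² - 6*k*z + 2*z²

Factor: 24*k³*z + 24*k³ + 10*k²*z² + 10*k²*z - 12*k*z³ - 12*k*z² + 2*z⁴ + 2*z³ = 2·(k + z)·(z + 1)·(-4*k + z)·(-3*k + z);  -3*k*z - 3*k + z² + z = (z + 1)·(-3*k + z)
Cancel the common factors (z + 1), (-3*k + z).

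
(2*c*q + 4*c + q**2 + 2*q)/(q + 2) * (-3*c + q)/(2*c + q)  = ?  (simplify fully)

-3*c + q

Factor: 2*c*q + 4*c + q**2 + 2*q = (q + 2)*(2*c + q)
Cancel the common factors (q + 2), (2*c + q).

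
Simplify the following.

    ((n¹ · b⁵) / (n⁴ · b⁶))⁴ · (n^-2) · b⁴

n^(-14)

Inside the bracket: (n^-3) · (b^-1)
Raise to the power 4: (n^-12) · (b^-4)
Multiply by (n^-2) · b⁴: add exponents.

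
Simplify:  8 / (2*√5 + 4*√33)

(-4*√5 + 8*√33)/127

Multiply numerator and denominator by -2*√5 + 4*√33.
Denominator becomes 508; numerator becomes -16*√5 + 32*√33.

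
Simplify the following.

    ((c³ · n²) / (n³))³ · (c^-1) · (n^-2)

c⁸/n⁵

Inside the bracket: c³ · (n^-1)
Raise to the power 3: c⁹ · (n^-3)
Multiply by (c^-1) · (n^-2): add exponents.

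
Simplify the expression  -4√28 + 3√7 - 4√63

-17*√7

4√28 = 8*√7; 3√7 = 3*√7; 4√63 = 12*√7
Combine: (-8 + 3 - 12)·√7 = -17*√7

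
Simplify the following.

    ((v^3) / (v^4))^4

v^(-4)

Inside the bracket: (v^-1)
Raise to the power 4: (v^-4)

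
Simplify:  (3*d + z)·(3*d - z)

9*d² - z²

(3*d)^2 - (z)^2 = 9*d² - z².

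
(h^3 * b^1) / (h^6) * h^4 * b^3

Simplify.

Quotient: (h^-3) * b^1
Multiply by h^4 * b^3: add exponents.

b^4*h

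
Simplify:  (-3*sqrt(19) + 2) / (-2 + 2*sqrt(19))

(-55 - sqrt(19))/36

Multiply numerator and denominator by -2*sqrt(19) - 2.
Denominator becomes -72; numerator becomes 2*sqrt(19) + 110.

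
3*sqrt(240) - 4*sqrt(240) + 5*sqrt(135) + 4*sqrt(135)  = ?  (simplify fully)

23*sqrt(15)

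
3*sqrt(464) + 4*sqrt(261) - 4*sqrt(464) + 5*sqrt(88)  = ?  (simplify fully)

8*sqrt(29) + 10*sqrt(22)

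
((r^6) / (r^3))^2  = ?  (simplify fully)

r^6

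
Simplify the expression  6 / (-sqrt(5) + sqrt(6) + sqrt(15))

(-24*sqrt(5) - 6*sqrt(15) + 21*sqrt(6) + 45*sqrt(2))/26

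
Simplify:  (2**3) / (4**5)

2**3 = 2**3; 4**5 = 2**10
Combine exponents: 2**(-7)

2**(-7)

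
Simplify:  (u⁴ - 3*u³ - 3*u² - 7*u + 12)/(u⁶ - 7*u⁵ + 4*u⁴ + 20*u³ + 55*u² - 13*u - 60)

1/(u² - 4*u - 5)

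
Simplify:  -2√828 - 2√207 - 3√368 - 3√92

-36*√23

2√828 = 12*√23; 2√207 = 6*√23; 3√368 = 12*√23; 3√92 = 6*√23
Combine: (-12 - 6 - 12 - 6)·√23 = -36*√23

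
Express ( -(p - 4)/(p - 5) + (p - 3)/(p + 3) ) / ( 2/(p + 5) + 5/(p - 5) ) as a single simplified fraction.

(-7*p**2 - 8*p + 135)/(7*p**2 + 36*p + 45)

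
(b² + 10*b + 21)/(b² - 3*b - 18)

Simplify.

Factor: b² + 10*b + 21 = (b + 3)·(b + 7);  b² - 3*b - 18 = (b - 6)·(b + 3)
Cancel the common factor (b + 3).

(b + 7)/(b - 6)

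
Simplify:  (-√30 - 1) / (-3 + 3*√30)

Multiply numerator and denominator by -3*√30 - 3.
Denominator becomes -261; numerator becomes 6*√30 + 93.

(-31 - 2*√30)/87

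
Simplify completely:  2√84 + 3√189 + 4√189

2√84 = 4*√21; 3√189 = 9*√21; 4√189 = 12*√21
Combine: (4 + 9 + 12)·√21 = 25*√21

25*√21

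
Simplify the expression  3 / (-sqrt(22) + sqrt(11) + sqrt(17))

Group as (sqrt(11) + sqrt(17)) - sqrt(22); multiply by (sqrt(11) + sqrt(17)) + sqrt(22), then rationalise the remaining surd.

(-9*sqrt(22) + 24*sqrt(17) + 42*sqrt(11) + 33*sqrt(34))/356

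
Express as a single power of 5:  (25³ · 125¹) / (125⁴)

25³ = 5^6; 125¹ = 5^3; 125⁴ = 5^12
Combine exponents: 5^(-3)

5^(-3)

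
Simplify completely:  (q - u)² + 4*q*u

Expanding gives q² + 2*q*u + u², a perfect square.

(q + u)²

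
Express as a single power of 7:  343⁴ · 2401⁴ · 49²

343⁴ = 7^12; 2401⁴ = 7^16; 49² = 7^4
Combine exponents: 7^32

7^32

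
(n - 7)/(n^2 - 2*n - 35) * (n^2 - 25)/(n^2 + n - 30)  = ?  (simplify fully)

Factor: n^2 - 2*n - 35 = (n - 7)*(n + 5);  n^2 - 25 = (n + 5)*(n - 5);  n^2 + n - 30 = (n - 5)*(n + 6)
Cancel the common factors (n + 5), (n - 7), (n - 5).

1/(n + 6)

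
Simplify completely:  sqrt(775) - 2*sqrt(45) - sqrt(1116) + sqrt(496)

sqrt(775) = 5*sqrt(31); 2*sqrt(45) = 6*sqrt(5); sqrt(1116) = 6*sqrt(31); sqrt(496) = 4*sqrt(31)

-6*sqrt(5) + 3*sqrt(31)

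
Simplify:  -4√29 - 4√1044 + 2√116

-24*√29

4√29 = 4*√29; 4√1044 = 24*√29; 2√116 = 4*√29
Combine: (-4 - 24 + 4)·√29 = -24*√29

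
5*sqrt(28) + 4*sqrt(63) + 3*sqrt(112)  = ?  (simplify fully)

34*sqrt(7)

5*sqrt(28) = 10*sqrt(7); 4*sqrt(63) = 12*sqrt(7); 3*sqrt(112) = 12*sqrt(7)
Combine: (10 + 12 + 12)·sqrt(7) = 34*sqrt(7)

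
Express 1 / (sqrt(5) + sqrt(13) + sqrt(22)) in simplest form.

Group as (sqrt(13) + sqrt(22)) + sqrt(5); multiply by (sqrt(13) + sqrt(22)) - sqrt(5), then rationalise the remaining surd.

(-sqrt(1430) - 2*sqrt(22) + 7*sqrt(13) + 15*sqrt(5))/122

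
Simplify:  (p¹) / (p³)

p^(-2)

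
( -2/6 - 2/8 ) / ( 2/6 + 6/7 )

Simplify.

-49/100

Numerator: -2/6 - 2/8 = -7/12
Denominator: 2/6 + 6/7 = 25/21
Divide: (-7/12) · (21/25) = -49/100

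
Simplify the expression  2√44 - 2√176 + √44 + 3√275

13*√11

2√44 = 4*√11; 2√176 = 8*√11; √44 = 2*√11; 3√275 = 15*√11
Combine: (4 - 8 + 2 + 15)·√11 = 13*√11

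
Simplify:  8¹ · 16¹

2^7

8¹ = 2^3; 16¹ = 2^4
Combine exponents: 2^7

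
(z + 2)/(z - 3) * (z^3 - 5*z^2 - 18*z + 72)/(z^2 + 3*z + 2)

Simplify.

Factor: z^3 - 5*z^2 - 18*z + 72 = (z - 3)*(z + 4)*(z - 6);  z^2 + 3*z + 2 = (z + 1)*(z + 2)
Cancel the common factors (z - 3), (z + 2).

(z^2 - 2*z - 24)/(z + 1)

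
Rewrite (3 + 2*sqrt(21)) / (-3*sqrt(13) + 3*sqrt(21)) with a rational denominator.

Multiply numerator and denominator by 3*sqrt(13) + 3*sqrt(21).
Denominator becomes 72; numerator becomes 9*sqrt(13) + 9*sqrt(21) + 6*sqrt(273) + 126.

(3*sqrt(13) + 3*sqrt(21) + 2*sqrt(273) + 42)/24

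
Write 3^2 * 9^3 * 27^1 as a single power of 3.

3^11

3^2 = 3^2; 9^3 = 3^6; 27^1 = 3^3
Combine exponents: 3^11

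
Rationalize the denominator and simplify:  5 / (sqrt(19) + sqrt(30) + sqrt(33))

Group as (sqrt(30) + sqrt(33)) + sqrt(19); multiply by (sqrt(30) + sqrt(33)) - sqrt(19), then rationalise the remaining surd.

(-15*sqrt(2090) + 40*sqrt(33) + 55*sqrt(30) + 110*sqrt(19))/1012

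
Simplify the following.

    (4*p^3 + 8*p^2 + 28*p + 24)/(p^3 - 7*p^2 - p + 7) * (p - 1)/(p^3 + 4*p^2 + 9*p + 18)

Factor: 4*p^3 + 8*p^2 + 28*p + 24 = 4*(p + 1)*(p^2 + p + 6);  p^3 - 7*p^2 - p + 7 = (p - 7)*(p + 1)*(p - 1);  p^3 + 4*p^2 + 9*p + 18 = (p + 3)*(p^2 + p + 6)
Cancel the common factors (p^2 + p + 6), (p + 1), (p - 1).

4/(p^2 - 4*p - 21)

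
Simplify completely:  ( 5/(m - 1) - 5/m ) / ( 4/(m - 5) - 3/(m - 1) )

(5*m - 25)/(m² + 11*m)

Numerator: 5/(m - 1) - 5/m = 5/(m² - m)
Denominator: 4/(m - 5) - 3/(m - 1) = (m + 11)/(m² - 6*m + 5)
Divide: (5/(m² - m)) · ((m² - 6*m + 5)/(m + 11)) = (5*m - 25)/(m² + 11*m)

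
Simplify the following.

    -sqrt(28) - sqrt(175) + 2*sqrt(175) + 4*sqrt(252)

sqrt(28) = 2*sqrt(7); sqrt(175) = 5*sqrt(7); 2*sqrt(175) = 10*sqrt(7); 4*sqrt(252) = 24*sqrt(7)
Combine: (-2 - 5 + 10 + 24)·sqrt(7) = 27*sqrt(7)

27*sqrt(7)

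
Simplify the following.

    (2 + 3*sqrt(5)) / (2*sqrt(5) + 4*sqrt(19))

(-15 - 2*sqrt(5) + 4*sqrt(19) + 6*sqrt(95))/142

Multiply numerator and denominator by -4*sqrt(19) + 2*sqrt(5).
Denominator becomes -284; numerator becomes -12*sqrt(95) - 8*sqrt(19) + 4*sqrt(5) + 30.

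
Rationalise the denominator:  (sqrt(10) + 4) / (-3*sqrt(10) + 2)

(-7*sqrt(10) - 19)/43

Multiply numerator and denominator by 2 + 3*sqrt(10).
Denominator becomes -86; numerator becomes 38 + 14*sqrt(10).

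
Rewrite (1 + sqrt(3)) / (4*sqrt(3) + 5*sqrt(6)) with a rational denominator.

Multiply numerator and denominator by -5*sqrt(6) + 4*sqrt(3).
Denominator becomes -102; numerator becomes -15*sqrt(2) - 5*sqrt(6) + 4*sqrt(3) + 12.

(-12 - 4*sqrt(3) + 5*sqrt(6) + 15*sqrt(2))/102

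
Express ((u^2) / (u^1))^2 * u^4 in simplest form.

u^6

Inside the bracket: u^1
Raise to the power 2: u^2
Multiply by u^4: add exponents.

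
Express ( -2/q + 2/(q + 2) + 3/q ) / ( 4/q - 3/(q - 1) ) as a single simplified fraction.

(3*q² - q - 2)/(q² - 2*q - 8)

Numerator: -2/q + 2/(q + 2) + 3/q = (3*q + 2)/(q² + 2*q)
Denominator: 4/q - 3/(q - 1) = (q - 4)/(q² - q)
Divide: ((3*q + 2)/(q² + 2*q)) · ((q² - q)/(q - 4)) = (3*q² - q - 2)/(q² - 2*q - 8)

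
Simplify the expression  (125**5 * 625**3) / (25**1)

5**25

125**5 = 5**15; 625**3 = 5**12; 25**1 = 5**2
Combine exponents: 5**25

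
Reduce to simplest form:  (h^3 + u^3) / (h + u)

Factor as (a+b)(a^2-ab+b^2) with a=u, b=h.

h^2 - h*u + u^2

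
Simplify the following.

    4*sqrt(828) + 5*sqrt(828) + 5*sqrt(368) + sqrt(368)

78*sqrt(23)

4*sqrt(828) = 24*sqrt(23); 5*sqrt(828) = 30*sqrt(23); 5*sqrt(368) = 20*sqrt(23); sqrt(368) = 4*sqrt(23)
Combine: (24 + 30 + 20 + 4)·sqrt(23) = 78*sqrt(23)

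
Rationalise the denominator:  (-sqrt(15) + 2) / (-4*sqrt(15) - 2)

(-5*sqrt(15) + 32)/118

Multiply numerator and denominator by -2 + 4*sqrt(15).
Denominator becomes -236; numerator becomes -64 + 10*sqrt(15).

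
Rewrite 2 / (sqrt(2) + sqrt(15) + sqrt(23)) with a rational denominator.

(-sqrt(690) - 3*sqrt(23) + 5*sqrt(15) + 18*sqrt(2))/21

Group as (sqrt(2) + sqrt(15)) + sqrt(23); multiply by (sqrt(2) + sqrt(15)) - sqrt(23), then rationalise the remaining surd.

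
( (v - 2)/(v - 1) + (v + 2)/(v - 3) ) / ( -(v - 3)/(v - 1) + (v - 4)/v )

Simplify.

(-v³ + 2*v² - 2*v)/(v² - 5*v + 6)

Numerator: (v - 2)/(v - 1) + (v + 2)/(v - 3) = (2*v² - 4*v + 4)/(v² - 4*v + 3)
Denominator: -(v - 3)/(v - 1) + (v - 4)/v = (-2*v + 4)/(v² - v)
Divide: ((2*v² - 4*v + 4)/(v² - 4*v + 3)) · ((v² - v)/(-2*v + 4)) = (-v³ + 2*v² - 2*v)/(v² - 5*v + 6)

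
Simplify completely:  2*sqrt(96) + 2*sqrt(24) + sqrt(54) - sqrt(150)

2*sqrt(96) = 8*sqrt(6); 2*sqrt(24) = 4*sqrt(6); sqrt(54) = 3*sqrt(6); sqrt(150) = 5*sqrt(6)
Combine: (8 + 4 + 3 - 5)·sqrt(6) = 10*sqrt(6)

10*sqrt(6)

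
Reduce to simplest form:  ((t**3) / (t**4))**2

t**(-2)

Inside the bracket: (t**-1)
Raise to the power 2: (t**-2)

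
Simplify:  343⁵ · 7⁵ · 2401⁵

7^40

343⁵ = 7^15; 7⁵ = 7^5; 2401⁵ = 7^20
Combine exponents: 7^40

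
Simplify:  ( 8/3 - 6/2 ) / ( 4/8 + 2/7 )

-14/33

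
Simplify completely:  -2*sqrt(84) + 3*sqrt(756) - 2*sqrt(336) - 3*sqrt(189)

2*sqrt(84) = 4*sqrt(21); 3*sqrt(756) = 18*sqrt(21); 2*sqrt(336) = 8*sqrt(21); 3*sqrt(189) = 9*sqrt(21)
Combine: (-4 + 18 - 8 - 9)·sqrt(21) = -3*sqrt(21)

-3*sqrt(21)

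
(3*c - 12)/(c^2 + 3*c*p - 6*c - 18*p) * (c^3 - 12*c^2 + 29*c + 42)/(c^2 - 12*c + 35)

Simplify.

(3*c^2 - 9*c - 12)/(c^2 + 3*c*p - 5*c - 15*p)

Factor: 3*c - 12 = 3*(c - 4);  c^2 + 3*c*p - 6*c - 18*p = (c + 3*p)*(c - 6);  c^3 - 12*c^2 + 29*c + 42 = (c - 7)*(c + 1)*(c - 6);  c^2 - 12*c + 35 = (c - 5)*(c - 7)
Cancel the common factors (c - 7), (c - 6).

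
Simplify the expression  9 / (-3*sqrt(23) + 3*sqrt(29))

Multiply numerator and denominator by 3*sqrt(23) + 3*sqrt(29).
Denominator becomes 54; numerator becomes 27*sqrt(23) + 27*sqrt(29).

(sqrt(23) + sqrt(29))/2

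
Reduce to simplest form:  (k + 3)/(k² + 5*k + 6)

Factor: k² + 5*k + 6 = (k + 3)·(k + 2)
Cancel the common factor (k + 3).

1/(k + 2)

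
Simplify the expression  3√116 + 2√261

3√116 = 6*√29; 2√261 = 6*√29
Combine: (6 + 6)·√29 = 12*√29

12*√29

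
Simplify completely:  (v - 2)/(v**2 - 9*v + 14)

1/(v - 7)

Factor: v**2 - 9*v + 14 = (v - 7)*(v - 2)
Cancel the common factor (v - 2).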